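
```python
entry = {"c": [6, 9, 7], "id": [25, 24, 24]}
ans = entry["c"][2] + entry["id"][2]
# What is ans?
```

Trace (tracking ans):
entry = {'c': [6, 9, 7], 'id': [25, 24, 24]}  # -> entry = {'c': [6, 9, 7], 'id': [25, 24, 24]}
ans = entry['c'][2] + entry['id'][2]  # -> ans = 31

Answer: 31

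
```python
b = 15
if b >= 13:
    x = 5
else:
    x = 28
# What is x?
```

Trace (tracking x):
b = 15  # -> b = 15
if b >= 13:  # condition is True
    x = 5  # -> x = 5

Answer: 5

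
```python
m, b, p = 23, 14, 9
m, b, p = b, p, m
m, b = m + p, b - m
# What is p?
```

Answer: 23

Derivation:
Trace (tracking p):
m, b, p = (23, 14, 9)  # -> m = 23, b = 14, p = 9
m, b, p = (b, p, m)  # -> m = 14, b = 9, p = 23
m, b = (m + p, b - m)  # -> m = 37, b = -5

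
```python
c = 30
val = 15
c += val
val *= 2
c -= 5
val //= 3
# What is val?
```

Answer: 10

Derivation:
Trace (tracking val):
c = 30  # -> c = 30
val = 15  # -> val = 15
c += val  # -> c = 45
val *= 2  # -> val = 30
c -= 5  # -> c = 40
val //= 3  # -> val = 10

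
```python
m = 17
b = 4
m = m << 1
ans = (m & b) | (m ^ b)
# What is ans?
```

Answer: 38

Derivation:
Trace (tracking ans):
m = 17  # -> m = 17
b = 4  # -> b = 4
m = m << 1  # -> m = 34
ans = m & b | m ^ b  # -> ans = 38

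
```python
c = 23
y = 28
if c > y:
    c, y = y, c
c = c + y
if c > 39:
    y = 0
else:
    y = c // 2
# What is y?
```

Answer: 0

Derivation:
Trace (tracking y):
c = 23  # -> c = 23
y = 28  # -> y = 28
if c > y:  # condition is False
c = c + y  # -> c = 51
if c > 39:  # condition is True
    y = 0  # -> y = 0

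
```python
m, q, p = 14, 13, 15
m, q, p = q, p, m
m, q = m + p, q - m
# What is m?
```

Trace (tracking m):
m, q, p = (14, 13, 15)  # -> m = 14, q = 13, p = 15
m, q, p = (q, p, m)  # -> m = 13, q = 15, p = 14
m, q = (m + p, q - m)  # -> m = 27, q = 2

Answer: 27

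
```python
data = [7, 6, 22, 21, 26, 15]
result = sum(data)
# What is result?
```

Answer: 97

Derivation:
Trace (tracking result):
data = [7, 6, 22, 21, 26, 15]  # -> data = [7, 6, 22, 21, 26, 15]
result = sum(data)  # -> result = 97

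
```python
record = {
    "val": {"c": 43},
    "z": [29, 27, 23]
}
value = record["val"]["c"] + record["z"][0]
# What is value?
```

Trace (tracking value):
record = {'val': {'c': 43}, 'z': [29, 27, 23]}  # -> record = {'val': {'c': 43}, 'z': [29, 27, 23]}
value = record['val']['c'] + record['z'][0]  # -> value = 72

Answer: 72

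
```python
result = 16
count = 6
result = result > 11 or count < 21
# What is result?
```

Trace (tracking result):
result = 16  # -> result = 16
count = 6  # -> count = 6
result = result > 11 or count < 21  # -> result = True

Answer: True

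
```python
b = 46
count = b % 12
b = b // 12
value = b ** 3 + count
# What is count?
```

Trace (tracking count):
b = 46  # -> b = 46
count = b % 12  # -> count = 10
b = b // 12  # -> b = 3
value = b ** 3 + count  # -> value = 37

Answer: 10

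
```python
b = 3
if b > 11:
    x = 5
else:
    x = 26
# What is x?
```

Trace (tracking x):
b = 3  # -> b = 3
if b > 11:  # condition is False
else:
    x = 26  # -> x = 26

Answer: 26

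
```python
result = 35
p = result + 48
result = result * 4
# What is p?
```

Answer: 83

Derivation:
Trace (tracking p):
result = 35  # -> result = 35
p = result + 48  # -> p = 83
result = result * 4  # -> result = 140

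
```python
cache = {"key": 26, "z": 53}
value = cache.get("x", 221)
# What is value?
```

Answer: 221

Derivation:
Trace (tracking value):
cache = {'key': 26, 'z': 53}  # -> cache = {'key': 26, 'z': 53}
value = cache.get('x', 221)  # -> value = 221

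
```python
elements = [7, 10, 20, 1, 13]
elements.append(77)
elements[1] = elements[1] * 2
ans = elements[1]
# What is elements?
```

Trace (tracking elements):
elements = [7, 10, 20, 1, 13]  # -> elements = [7, 10, 20, 1, 13]
elements.append(77)  # -> elements = [7, 10, 20, 1, 13, 77]
elements[1] = elements[1] * 2  # -> elements = [7, 20, 20, 1, 13, 77]
ans = elements[1]  # -> ans = 20

Answer: [7, 20, 20, 1, 13, 77]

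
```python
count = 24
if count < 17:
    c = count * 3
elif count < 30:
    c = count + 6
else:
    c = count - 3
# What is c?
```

Answer: 30

Derivation:
Trace (tracking c):
count = 24  # -> count = 24
if count < 17:  # condition is False
elif count < 30:  # condition is True
    c = count + 6  # -> c = 30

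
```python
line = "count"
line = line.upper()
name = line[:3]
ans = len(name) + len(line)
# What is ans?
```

Trace (tracking ans):
line = 'count'  # -> line = 'count'
line = line.upper()  # -> line = 'COUNT'
name = line[:3]  # -> name = 'COU'
ans = len(name) + len(line)  # -> ans = 8

Answer: 8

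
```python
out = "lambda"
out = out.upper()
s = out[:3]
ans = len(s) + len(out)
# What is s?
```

Trace (tracking s):
out = 'lambda'  # -> out = 'lambda'
out = out.upper()  # -> out = 'LAMBDA'
s = out[:3]  # -> s = 'LAM'
ans = len(s) + len(out)  # -> ans = 9

Answer: 'LAM'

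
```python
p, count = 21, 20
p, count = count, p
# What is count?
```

Answer: 21

Derivation:
Trace (tracking count):
p, count = (21, 20)  # -> p = 21, count = 20
p, count = (count, p)  # -> p = 20, count = 21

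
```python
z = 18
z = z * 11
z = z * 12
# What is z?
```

Answer: 2376

Derivation:
Trace (tracking z):
z = 18  # -> z = 18
z = z * 11  # -> z = 198
z = z * 12  # -> z = 2376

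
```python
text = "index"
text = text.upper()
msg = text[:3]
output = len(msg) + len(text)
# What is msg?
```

Trace (tracking msg):
text = 'index'  # -> text = 'index'
text = text.upper()  # -> text = 'INDEX'
msg = text[:3]  # -> msg = 'IND'
output = len(msg) + len(text)  # -> output = 8

Answer: 'IND'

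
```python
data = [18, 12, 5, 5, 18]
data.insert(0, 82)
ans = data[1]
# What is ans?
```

Answer: 18

Derivation:
Trace (tracking ans):
data = [18, 12, 5, 5, 18]  # -> data = [18, 12, 5, 5, 18]
data.insert(0, 82)  # -> data = [82, 18, 12, 5, 5, 18]
ans = data[1]  # -> ans = 18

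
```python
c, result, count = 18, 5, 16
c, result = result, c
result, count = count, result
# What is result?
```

Answer: 16

Derivation:
Trace (tracking result):
c, result, count = (18, 5, 16)  # -> c = 18, result = 5, count = 16
c, result = (result, c)  # -> c = 5, result = 18
result, count = (count, result)  # -> result = 16, count = 18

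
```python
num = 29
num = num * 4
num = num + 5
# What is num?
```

Answer: 121

Derivation:
Trace (tracking num):
num = 29  # -> num = 29
num = num * 4  # -> num = 116
num = num + 5  # -> num = 121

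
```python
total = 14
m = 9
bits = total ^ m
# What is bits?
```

Trace (tracking bits):
total = 14  # -> total = 14
m = 9  # -> m = 9
bits = total ^ m  # -> bits = 7

Answer: 7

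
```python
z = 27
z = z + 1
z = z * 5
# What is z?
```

Answer: 140

Derivation:
Trace (tracking z):
z = 27  # -> z = 27
z = z + 1  # -> z = 28
z = z * 5  # -> z = 140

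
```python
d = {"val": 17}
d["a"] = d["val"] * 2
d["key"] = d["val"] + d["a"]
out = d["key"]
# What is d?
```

Trace (tracking d):
d = {'val': 17}  # -> d = {'val': 17}
d['a'] = d['val'] * 2  # -> d = {'val': 17, 'a': 34}
d['key'] = d['val'] + d['a']  # -> d = {'val': 17, 'a': 34, 'key': 51}
out = d['key']  # -> out = 51

Answer: {'val': 17, 'a': 34, 'key': 51}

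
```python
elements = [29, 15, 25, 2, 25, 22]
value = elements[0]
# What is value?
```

Answer: 29

Derivation:
Trace (tracking value):
elements = [29, 15, 25, 2, 25, 22]  # -> elements = [29, 15, 25, 2, 25, 22]
value = elements[0]  # -> value = 29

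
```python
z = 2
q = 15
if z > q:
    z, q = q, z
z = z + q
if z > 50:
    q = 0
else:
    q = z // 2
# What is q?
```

Answer: 8

Derivation:
Trace (tracking q):
z = 2  # -> z = 2
q = 15  # -> q = 15
if z > q:  # condition is False
z = z + q  # -> z = 17
if z > 50:  # condition is False
else:
    q = z // 2  # -> q = 8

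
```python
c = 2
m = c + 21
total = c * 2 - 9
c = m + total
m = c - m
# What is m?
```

Trace (tracking m):
c = 2  # -> c = 2
m = c + 21  # -> m = 23
total = c * 2 - 9  # -> total = -5
c = m + total  # -> c = 18
m = c - m  # -> m = -5

Answer: -5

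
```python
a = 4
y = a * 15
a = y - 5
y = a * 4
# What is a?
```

Answer: 55

Derivation:
Trace (tracking a):
a = 4  # -> a = 4
y = a * 15  # -> y = 60
a = y - 5  # -> a = 55
y = a * 4  # -> y = 220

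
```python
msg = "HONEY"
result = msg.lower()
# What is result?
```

Trace (tracking result):
msg = 'HONEY'  # -> msg = 'HONEY'
result = msg.lower()  # -> result = 'honey'

Answer: 'honey'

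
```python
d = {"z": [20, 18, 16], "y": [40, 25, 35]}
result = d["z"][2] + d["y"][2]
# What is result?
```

Trace (tracking result):
d = {'z': [20, 18, 16], 'y': [40, 25, 35]}  # -> d = {'z': [20, 18, 16], 'y': [40, 25, 35]}
result = d['z'][2] + d['y'][2]  # -> result = 51

Answer: 51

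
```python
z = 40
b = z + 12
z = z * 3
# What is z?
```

Answer: 120

Derivation:
Trace (tracking z):
z = 40  # -> z = 40
b = z + 12  # -> b = 52
z = z * 3  # -> z = 120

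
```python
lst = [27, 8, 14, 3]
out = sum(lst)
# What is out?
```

Answer: 52

Derivation:
Trace (tracking out):
lst = [27, 8, 14, 3]  # -> lst = [27, 8, 14, 3]
out = sum(lst)  # -> out = 52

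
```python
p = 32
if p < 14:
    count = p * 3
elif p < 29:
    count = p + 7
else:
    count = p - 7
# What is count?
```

Answer: 25

Derivation:
Trace (tracking count):
p = 32  # -> p = 32
if p < 14:  # condition is False
elif p < 29:  # condition is False
else:
    count = p - 7  # -> count = 25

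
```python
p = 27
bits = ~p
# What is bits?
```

Trace (tracking bits):
p = 27  # -> p = 27
bits = ~p  # -> bits = -28

Answer: -28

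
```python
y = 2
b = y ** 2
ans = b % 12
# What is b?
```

Answer: 4

Derivation:
Trace (tracking b):
y = 2  # -> y = 2
b = y ** 2  # -> b = 4
ans = b % 12  # -> ans = 4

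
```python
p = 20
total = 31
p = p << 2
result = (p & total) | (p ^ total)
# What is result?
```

Answer: 95

Derivation:
Trace (tracking result):
p = 20  # -> p = 20
total = 31  # -> total = 31
p = p << 2  # -> p = 80
result = p & total | p ^ total  # -> result = 95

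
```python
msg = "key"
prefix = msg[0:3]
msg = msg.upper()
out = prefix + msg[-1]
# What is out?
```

Trace (tracking out):
msg = 'key'  # -> msg = 'key'
prefix = msg[0:3]  # -> prefix = 'key'
msg = msg.upper()  # -> msg = 'KEY'
out = prefix + msg[-1]  # -> out = 'keyY'

Answer: 'keyY'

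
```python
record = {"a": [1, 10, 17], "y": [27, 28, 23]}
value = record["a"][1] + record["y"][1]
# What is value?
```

Answer: 38

Derivation:
Trace (tracking value):
record = {'a': [1, 10, 17], 'y': [27, 28, 23]}  # -> record = {'a': [1, 10, 17], 'y': [27, 28, 23]}
value = record['a'][1] + record['y'][1]  # -> value = 38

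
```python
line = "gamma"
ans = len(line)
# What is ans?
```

Trace (tracking ans):
line = 'gamma'  # -> line = 'gamma'
ans = len(line)  # -> ans = 5

Answer: 5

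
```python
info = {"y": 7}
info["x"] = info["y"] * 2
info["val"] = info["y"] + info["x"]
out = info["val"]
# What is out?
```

Trace (tracking out):
info = {'y': 7}  # -> info = {'y': 7}
info['x'] = info['y'] * 2  # -> info = {'y': 7, 'x': 14}
info['val'] = info['y'] + info['x']  # -> info = {'y': 7, 'x': 14, 'val': 21}
out = info['val']  # -> out = 21

Answer: 21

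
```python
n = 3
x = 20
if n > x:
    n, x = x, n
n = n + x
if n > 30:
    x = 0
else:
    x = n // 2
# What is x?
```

Trace (tracking x):
n = 3  # -> n = 3
x = 20  # -> x = 20
if n > x:  # condition is False
n = n + x  # -> n = 23
if n > 30:  # condition is False
else:
    x = n // 2  # -> x = 11

Answer: 11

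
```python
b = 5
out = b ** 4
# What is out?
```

Answer: 625

Derivation:
Trace (tracking out):
b = 5  # -> b = 5
out = b ** 4  # -> out = 625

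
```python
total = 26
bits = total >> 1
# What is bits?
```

Trace (tracking bits):
total = 26  # -> total = 26
bits = total >> 1  # -> bits = 13

Answer: 13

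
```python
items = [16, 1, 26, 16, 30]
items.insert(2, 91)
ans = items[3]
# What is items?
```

Answer: [16, 1, 91, 26, 16, 30]

Derivation:
Trace (tracking items):
items = [16, 1, 26, 16, 30]  # -> items = [16, 1, 26, 16, 30]
items.insert(2, 91)  # -> items = [16, 1, 91, 26, 16, 30]
ans = items[3]  # -> ans = 26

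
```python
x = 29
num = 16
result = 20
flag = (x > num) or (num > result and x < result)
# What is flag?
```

Trace (tracking flag):
x = 29  # -> x = 29
num = 16  # -> num = 16
result = 20  # -> result = 20
flag = x > num or (num > result and x < result)  # -> flag = True

Answer: True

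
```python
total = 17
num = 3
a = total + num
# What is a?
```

Answer: 20

Derivation:
Trace (tracking a):
total = 17  # -> total = 17
num = 3  # -> num = 3
a = total + num  # -> a = 20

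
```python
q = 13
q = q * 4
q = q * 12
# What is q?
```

Trace (tracking q):
q = 13  # -> q = 13
q = q * 4  # -> q = 52
q = q * 12  # -> q = 624

Answer: 624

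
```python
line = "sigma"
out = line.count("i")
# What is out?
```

Trace (tracking out):
line = 'sigma'  # -> line = 'sigma'
out = line.count('i')  # -> out = 1

Answer: 1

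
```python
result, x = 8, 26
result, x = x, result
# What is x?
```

Answer: 8

Derivation:
Trace (tracking x):
result, x = (8, 26)  # -> result = 8, x = 26
result, x = (x, result)  # -> result = 26, x = 8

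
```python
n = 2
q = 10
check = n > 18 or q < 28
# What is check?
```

Answer: True

Derivation:
Trace (tracking check):
n = 2  # -> n = 2
q = 10  # -> q = 10
check = n > 18 or q < 28  # -> check = True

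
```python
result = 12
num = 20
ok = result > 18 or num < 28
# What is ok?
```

Trace (tracking ok):
result = 12  # -> result = 12
num = 20  # -> num = 20
ok = result > 18 or num < 28  # -> ok = True

Answer: True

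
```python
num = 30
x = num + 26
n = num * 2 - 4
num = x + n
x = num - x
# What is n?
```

Trace (tracking n):
num = 30  # -> num = 30
x = num + 26  # -> x = 56
n = num * 2 - 4  # -> n = 56
num = x + n  # -> num = 112
x = num - x  # -> x = 56

Answer: 56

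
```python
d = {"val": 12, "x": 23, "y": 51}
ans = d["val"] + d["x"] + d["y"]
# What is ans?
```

Trace (tracking ans):
d = {'val': 12, 'x': 23, 'y': 51}  # -> d = {'val': 12, 'x': 23, 'y': 51}
ans = d['val'] + d['x'] + d['y']  # -> ans = 86

Answer: 86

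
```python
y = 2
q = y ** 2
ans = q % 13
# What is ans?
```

Answer: 4

Derivation:
Trace (tracking ans):
y = 2  # -> y = 2
q = y ** 2  # -> q = 4
ans = q % 13  # -> ans = 4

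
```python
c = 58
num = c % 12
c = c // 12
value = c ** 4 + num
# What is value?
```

Trace (tracking value):
c = 58  # -> c = 58
num = c % 12  # -> num = 10
c = c // 12  # -> c = 4
value = c ** 4 + num  # -> value = 266

Answer: 266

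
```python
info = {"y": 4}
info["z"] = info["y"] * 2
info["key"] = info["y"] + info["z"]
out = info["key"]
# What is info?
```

Trace (tracking info):
info = {'y': 4}  # -> info = {'y': 4}
info['z'] = info['y'] * 2  # -> info = {'y': 4, 'z': 8}
info['key'] = info['y'] + info['z']  # -> info = {'y': 4, 'z': 8, 'key': 12}
out = info['key']  # -> out = 12

Answer: {'y': 4, 'z': 8, 'key': 12}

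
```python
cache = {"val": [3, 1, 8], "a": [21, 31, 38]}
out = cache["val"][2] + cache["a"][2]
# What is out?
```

Trace (tracking out):
cache = {'val': [3, 1, 8], 'a': [21, 31, 38]}  # -> cache = {'val': [3, 1, 8], 'a': [21, 31, 38]}
out = cache['val'][2] + cache['a'][2]  # -> out = 46

Answer: 46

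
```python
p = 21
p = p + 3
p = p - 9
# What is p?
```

Answer: 15

Derivation:
Trace (tracking p):
p = 21  # -> p = 21
p = p + 3  # -> p = 24
p = p - 9  # -> p = 15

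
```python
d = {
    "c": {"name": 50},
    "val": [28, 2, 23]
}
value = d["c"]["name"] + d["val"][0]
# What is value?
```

Answer: 78

Derivation:
Trace (tracking value):
d = {'c': {'name': 50}, 'val': [28, 2, 23]}  # -> d = {'c': {'name': 50}, 'val': [28, 2, 23]}
value = d['c']['name'] + d['val'][0]  # -> value = 78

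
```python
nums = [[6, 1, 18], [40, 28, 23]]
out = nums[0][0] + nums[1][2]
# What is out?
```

Trace (tracking out):
nums = [[6, 1, 18], [40, 28, 23]]  # -> nums = [[6, 1, 18], [40, 28, 23]]
out = nums[0][0] + nums[1][2]  # -> out = 29

Answer: 29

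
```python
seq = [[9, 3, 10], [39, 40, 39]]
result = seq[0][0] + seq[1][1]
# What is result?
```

Trace (tracking result):
seq = [[9, 3, 10], [39, 40, 39]]  # -> seq = [[9, 3, 10], [39, 40, 39]]
result = seq[0][0] + seq[1][1]  # -> result = 49

Answer: 49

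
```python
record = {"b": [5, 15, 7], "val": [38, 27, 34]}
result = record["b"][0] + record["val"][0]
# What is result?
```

Answer: 43

Derivation:
Trace (tracking result):
record = {'b': [5, 15, 7], 'val': [38, 27, 34]}  # -> record = {'b': [5, 15, 7], 'val': [38, 27, 34]}
result = record['b'][0] + record['val'][0]  # -> result = 43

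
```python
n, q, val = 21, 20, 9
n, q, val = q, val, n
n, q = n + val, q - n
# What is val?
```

Answer: 21

Derivation:
Trace (tracking val):
n, q, val = (21, 20, 9)  # -> n = 21, q = 20, val = 9
n, q, val = (q, val, n)  # -> n = 20, q = 9, val = 21
n, q = (n + val, q - n)  # -> n = 41, q = -11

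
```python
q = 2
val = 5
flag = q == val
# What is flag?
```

Answer: False

Derivation:
Trace (tracking flag):
q = 2  # -> q = 2
val = 5  # -> val = 5
flag = q == val  # -> flag = False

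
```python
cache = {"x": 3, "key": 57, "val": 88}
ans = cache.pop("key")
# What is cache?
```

Answer: {'x': 3, 'val': 88}

Derivation:
Trace (tracking cache):
cache = {'x': 3, 'key': 57, 'val': 88}  # -> cache = {'x': 3, 'key': 57, 'val': 88}
ans = cache.pop('key')  # -> ans = 57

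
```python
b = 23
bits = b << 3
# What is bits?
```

Trace (tracking bits):
b = 23  # -> b = 23
bits = b << 3  # -> bits = 184

Answer: 184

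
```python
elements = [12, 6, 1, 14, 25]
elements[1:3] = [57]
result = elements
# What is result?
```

Answer: [12, 57, 14, 25]

Derivation:
Trace (tracking result):
elements = [12, 6, 1, 14, 25]  # -> elements = [12, 6, 1, 14, 25]
elements[1:3] = [57]  # -> elements = [12, 57, 14, 25]
result = elements  # -> result = [12, 57, 14, 25]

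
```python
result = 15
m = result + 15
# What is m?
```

Answer: 30

Derivation:
Trace (tracking m):
result = 15  # -> result = 15
m = result + 15  # -> m = 30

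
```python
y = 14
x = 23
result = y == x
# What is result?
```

Answer: False

Derivation:
Trace (tracking result):
y = 14  # -> y = 14
x = 23  # -> x = 23
result = y == x  # -> result = False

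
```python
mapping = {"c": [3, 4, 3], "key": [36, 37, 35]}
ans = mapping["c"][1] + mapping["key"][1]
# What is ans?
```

Answer: 41

Derivation:
Trace (tracking ans):
mapping = {'c': [3, 4, 3], 'key': [36, 37, 35]}  # -> mapping = {'c': [3, 4, 3], 'key': [36, 37, 35]}
ans = mapping['c'][1] + mapping['key'][1]  # -> ans = 41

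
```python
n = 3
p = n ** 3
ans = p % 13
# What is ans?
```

Answer: 1

Derivation:
Trace (tracking ans):
n = 3  # -> n = 3
p = n ** 3  # -> p = 27
ans = p % 13  # -> ans = 1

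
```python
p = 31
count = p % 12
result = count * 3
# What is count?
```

Answer: 7

Derivation:
Trace (tracking count):
p = 31  # -> p = 31
count = p % 12  # -> count = 7
result = count * 3  # -> result = 21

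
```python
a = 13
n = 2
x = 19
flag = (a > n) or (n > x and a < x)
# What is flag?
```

Trace (tracking flag):
a = 13  # -> a = 13
n = 2  # -> n = 2
x = 19  # -> x = 19
flag = a > n or (n > x and a < x)  # -> flag = True

Answer: True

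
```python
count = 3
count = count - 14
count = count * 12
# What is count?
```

Trace (tracking count):
count = 3  # -> count = 3
count = count - 14  # -> count = -11
count = count * 12  # -> count = -132

Answer: -132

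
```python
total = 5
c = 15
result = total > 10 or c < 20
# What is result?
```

Answer: True

Derivation:
Trace (tracking result):
total = 5  # -> total = 5
c = 15  # -> c = 15
result = total > 10 or c < 20  # -> result = True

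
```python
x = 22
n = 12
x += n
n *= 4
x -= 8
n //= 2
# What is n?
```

Trace (tracking n):
x = 22  # -> x = 22
n = 12  # -> n = 12
x += n  # -> x = 34
n *= 4  # -> n = 48
x -= 8  # -> x = 26
n //= 2  # -> n = 24

Answer: 24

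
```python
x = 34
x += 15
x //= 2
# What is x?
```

Trace (tracking x):
x = 34  # -> x = 34
x += 15  # -> x = 49
x //= 2  # -> x = 24

Answer: 24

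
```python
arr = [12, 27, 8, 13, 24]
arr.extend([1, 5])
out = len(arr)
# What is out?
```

Trace (tracking out):
arr = [12, 27, 8, 13, 24]  # -> arr = [12, 27, 8, 13, 24]
arr.extend([1, 5])  # -> arr = [12, 27, 8, 13, 24, 1, 5]
out = len(arr)  # -> out = 7

Answer: 7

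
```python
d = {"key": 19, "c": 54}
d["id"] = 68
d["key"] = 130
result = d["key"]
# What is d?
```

Trace (tracking d):
d = {'key': 19, 'c': 54}  # -> d = {'key': 19, 'c': 54}
d['id'] = 68  # -> d = {'key': 19, 'c': 54, 'id': 68}
d['key'] = 130  # -> d = {'key': 130, 'c': 54, 'id': 68}
result = d['key']  # -> result = 130

Answer: {'key': 130, 'c': 54, 'id': 68}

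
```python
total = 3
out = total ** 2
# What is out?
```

Answer: 9

Derivation:
Trace (tracking out):
total = 3  # -> total = 3
out = total ** 2  # -> out = 9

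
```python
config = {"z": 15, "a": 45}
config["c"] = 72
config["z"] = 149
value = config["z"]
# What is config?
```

Trace (tracking config):
config = {'z': 15, 'a': 45}  # -> config = {'z': 15, 'a': 45}
config['c'] = 72  # -> config = {'z': 15, 'a': 45, 'c': 72}
config['z'] = 149  # -> config = {'z': 149, 'a': 45, 'c': 72}
value = config['z']  # -> value = 149

Answer: {'z': 149, 'a': 45, 'c': 72}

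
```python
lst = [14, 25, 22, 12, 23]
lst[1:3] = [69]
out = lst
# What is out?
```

Answer: [14, 69, 12, 23]

Derivation:
Trace (tracking out):
lst = [14, 25, 22, 12, 23]  # -> lst = [14, 25, 22, 12, 23]
lst[1:3] = [69]  # -> lst = [14, 69, 12, 23]
out = lst  # -> out = [14, 69, 12, 23]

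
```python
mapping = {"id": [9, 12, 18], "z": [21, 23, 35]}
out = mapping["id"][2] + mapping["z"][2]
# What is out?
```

Trace (tracking out):
mapping = {'id': [9, 12, 18], 'z': [21, 23, 35]}  # -> mapping = {'id': [9, 12, 18], 'z': [21, 23, 35]}
out = mapping['id'][2] + mapping['z'][2]  # -> out = 53

Answer: 53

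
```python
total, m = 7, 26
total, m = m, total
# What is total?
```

Trace (tracking total):
total, m = (7, 26)  # -> total = 7, m = 26
total, m = (m, total)  # -> total = 26, m = 7

Answer: 26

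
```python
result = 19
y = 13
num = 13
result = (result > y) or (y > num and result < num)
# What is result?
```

Answer: True

Derivation:
Trace (tracking result):
result = 19  # -> result = 19
y = 13  # -> y = 13
num = 13  # -> num = 13
result = result > y or (y > num and result < num)  # -> result = True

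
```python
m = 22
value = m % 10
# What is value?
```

Answer: 2

Derivation:
Trace (tracking value):
m = 22  # -> m = 22
value = m % 10  # -> value = 2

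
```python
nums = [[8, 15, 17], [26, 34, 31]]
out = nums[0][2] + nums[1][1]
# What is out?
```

Answer: 51

Derivation:
Trace (tracking out):
nums = [[8, 15, 17], [26, 34, 31]]  # -> nums = [[8, 15, 17], [26, 34, 31]]
out = nums[0][2] + nums[1][1]  # -> out = 51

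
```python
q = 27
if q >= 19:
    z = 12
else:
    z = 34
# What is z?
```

Trace (tracking z):
q = 27  # -> q = 27
if q >= 19:  # condition is True
    z = 12  # -> z = 12

Answer: 12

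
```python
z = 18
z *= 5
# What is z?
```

Trace (tracking z):
z = 18  # -> z = 18
z *= 5  # -> z = 90

Answer: 90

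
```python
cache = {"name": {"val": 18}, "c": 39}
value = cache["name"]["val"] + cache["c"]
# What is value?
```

Trace (tracking value):
cache = {'name': {'val': 18}, 'c': 39}  # -> cache = {'name': {'val': 18}, 'c': 39}
value = cache['name']['val'] + cache['c']  # -> value = 57

Answer: 57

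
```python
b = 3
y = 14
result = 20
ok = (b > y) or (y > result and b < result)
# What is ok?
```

Answer: False

Derivation:
Trace (tracking ok):
b = 3  # -> b = 3
y = 14  # -> y = 14
result = 20  # -> result = 20
ok = b > y or (y > result and b < result)  # -> ok = False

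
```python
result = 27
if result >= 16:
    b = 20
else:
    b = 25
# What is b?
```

Trace (tracking b):
result = 27  # -> result = 27
if result >= 16:  # condition is True
    b = 20  # -> b = 20

Answer: 20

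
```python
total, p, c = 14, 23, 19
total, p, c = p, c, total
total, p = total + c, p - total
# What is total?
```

Trace (tracking total):
total, p, c = (14, 23, 19)  # -> total = 14, p = 23, c = 19
total, p, c = (p, c, total)  # -> total = 23, p = 19, c = 14
total, p = (total + c, p - total)  # -> total = 37, p = -4

Answer: 37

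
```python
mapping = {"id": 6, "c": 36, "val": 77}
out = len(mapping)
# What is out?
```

Trace (tracking out):
mapping = {'id': 6, 'c': 36, 'val': 77}  # -> mapping = {'id': 6, 'c': 36, 'val': 77}
out = len(mapping)  # -> out = 3

Answer: 3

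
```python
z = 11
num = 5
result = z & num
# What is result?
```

Answer: 1

Derivation:
Trace (tracking result):
z = 11  # -> z = 11
num = 5  # -> num = 5
result = z & num  # -> result = 1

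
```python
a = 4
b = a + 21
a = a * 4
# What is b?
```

Trace (tracking b):
a = 4  # -> a = 4
b = a + 21  # -> b = 25
a = a * 4  # -> a = 16

Answer: 25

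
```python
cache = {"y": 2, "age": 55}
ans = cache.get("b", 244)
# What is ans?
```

Answer: 244

Derivation:
Trace (tracking ans):
cache = {'y': 2, 'age': 55}  # -> cache = {'y': 2, 'age': 55}
ans = cache.get('b', 244)  # -> ans = 244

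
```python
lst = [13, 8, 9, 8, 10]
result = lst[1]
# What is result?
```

Answer: 8

Derivation:
Trace (tracking result):
lst = [13, 8, 9, 8, 10]  # -> lst = [13, 8, 9, 8, 10]
result = lst[1]  # -> result = 8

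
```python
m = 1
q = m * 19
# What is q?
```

Answer: 19

Derivation:
Trace (tracking q):
m = 1  # -> m = 1
q = m * 19  # -> q = 19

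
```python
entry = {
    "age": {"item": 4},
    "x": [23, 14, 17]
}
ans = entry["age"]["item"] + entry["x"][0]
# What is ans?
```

Trace (tracking ans):
entry = {'age': {'item': 4}, 'x': [23, 14, 17]}  # -> entry = {'age': {'item': 4}, 'x': [23, 14, 17]}
ans = entry['age']['item'] + entry['x'][0]  # -> ans = 27

Answer: 27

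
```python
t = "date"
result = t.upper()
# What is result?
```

Trace (tracking result):
t = 'date'  # -> t = 'date'
result = t.upper()  # -> result = 'DATE'

Answer: 'DATE'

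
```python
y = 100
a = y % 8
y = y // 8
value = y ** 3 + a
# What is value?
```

Answer: 1732

Derivation:
Trace (tracking value):
y = 100  # -> y = 100
a = y % 8  # -> a = 4
y = y // 8  # -> y = 12
value = y ** 3 + a  # -> value = 1732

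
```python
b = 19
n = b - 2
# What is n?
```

Answer: 17

Derivation:
Trace (tracking n):
b = 19  # -> b = 19
n = b - 2  # -> n = 17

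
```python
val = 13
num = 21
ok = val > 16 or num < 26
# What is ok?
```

Answer: True

Derivation:
Trace (tracking ok):
val = 13  # -> val = 13
num = 21  # -> num = 21
ok = val > 16 or num < 26  # -> ok = True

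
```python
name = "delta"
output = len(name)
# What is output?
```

Answer: 5

Derivation:
Trace (tracking output):
name = 'delta'  # -> name = 'delta'
output = len(name)  # -> output = 5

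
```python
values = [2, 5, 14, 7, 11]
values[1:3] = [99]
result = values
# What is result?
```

Trace (tracking result):
values = [2, 5, 14, 7, 11]  # -> values = [2, 5, 14, 7, 11]
values[1:3] = [99]  # -> values = [2, 99, 7, 11]
result = values  # -> result = [2, 99, 7, 11]

Answer: [2, 99, 7, 11]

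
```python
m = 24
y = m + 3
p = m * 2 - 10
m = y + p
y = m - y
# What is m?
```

Trace (tracking m):
m = 24  # -> m = 24
y = m + 3  # -> y = 27
p = m * 2 - 10  # -> p = 38
m = y + p  # -> m = 65
y = m - y  # -> y = 38

Answer: 65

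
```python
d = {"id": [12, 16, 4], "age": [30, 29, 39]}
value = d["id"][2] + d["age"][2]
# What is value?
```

Trace (tracking value):
d = {'id': [12, 16, 4], 'age': [30, 29, 39]}  # -> d = {'id': [12, 16, 4], 'age': [30, 29, 39]}
value = d['id'][2] + d['age'][2]  # -> value = 43

Answer: 43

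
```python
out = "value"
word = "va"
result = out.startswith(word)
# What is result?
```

Trace (tracking result):
out = 'value'  # -> out = 'value'
word = 'va'  # -> word = 'va'
result = out.startswith(word)  # -> result = True

Answer: True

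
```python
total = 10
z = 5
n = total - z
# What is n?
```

Answer: 5

Derivation:
Trace (tracking n):
total = 10  # -> total = 10
z = 5  # -> z = 5
n = total - z  # -> n = 5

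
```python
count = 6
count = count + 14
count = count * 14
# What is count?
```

Answer: 280

Derivation:
Trace (tracking count):
count = 6  # -> count = 6
count = count + 14  # -> count = 20
count = count * 14  # -> count = 280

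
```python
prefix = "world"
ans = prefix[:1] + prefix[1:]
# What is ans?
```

Trace (tracking ans):
prefix = 'world'  # -> prefix = 'world'
ans = prefix[:1] + prefix[1:]  # -> ans = 'world'

Answer: 'world'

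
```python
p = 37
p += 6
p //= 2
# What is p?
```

Trace (tracking p):
p = 37  # -> p = 37
p += 6  # -> p = 43
p //= 2  # -> p = 21

Answer: 21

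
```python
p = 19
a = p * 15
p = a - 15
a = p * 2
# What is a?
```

Answer: 540

Derivation:
Trace (tracking a):
p = 19  # -> p = 19
a = p * 15  # -> a = 285
p = a - 15  # -> p = 270
a = p * 2  # -> a = 540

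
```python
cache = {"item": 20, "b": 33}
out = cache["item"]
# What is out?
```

Answer: 20

Derivation:
Trace (tracking out):
cache = {'item': 20, 'b': 33}  # -> cache = {'item': 20, 'b': 33}
out = cache['item']  # -> out = 20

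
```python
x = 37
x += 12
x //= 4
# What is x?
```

Answer: 12

Derivation:
Trace (tracking x):
x = 37  # -> x = 37
x += 12  # -> x = 49
x //= 4  # -> x = 12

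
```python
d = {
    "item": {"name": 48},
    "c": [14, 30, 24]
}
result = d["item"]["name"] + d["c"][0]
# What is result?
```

Answer: 62

Derivation:
Trace (tracking result):
d = {'item': {'name': 48}, 'c': [14, 30, 24]}  # -> d = {'item': {'name': 48}, 'c': [14, 30, 24]}
result = d['item']['name'] + d['c'][0]  # -> result = 62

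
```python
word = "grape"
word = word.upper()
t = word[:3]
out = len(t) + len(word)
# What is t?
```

Answer: 'GRA'

Derivation:
Trace (tracking t):
word = 'grape'  # -> word = 'grape'
word = word.upper()  # -> word = 'GRAPE'
t = word[:3]  # -> t = 'GRA'
out = len(t) + len(word)  # -> out = 8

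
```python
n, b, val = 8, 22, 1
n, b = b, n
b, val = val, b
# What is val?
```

Trace (tracking val):
n, b, val = (8, 22, 1)  # -> n = 8, b = 22, val = 1
n, b = (b, n)  # -> n = 22, b = 8
b, val = (val, b)  # -> b = 1, val = 8

Answer: 8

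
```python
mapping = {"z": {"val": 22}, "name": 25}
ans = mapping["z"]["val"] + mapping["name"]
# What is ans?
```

Trace (tracking ans):
mapping = {'z': {'val': 22}, 'name': 25}  # -> mapping = {'z': {'val': 22}, 'name': 25}
ans = mapping['z']['val'] + mapping['name']  # -> ans = 47

Answer: 47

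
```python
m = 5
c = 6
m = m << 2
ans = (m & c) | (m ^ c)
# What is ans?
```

Trace (tracking ans):
m = 5  # -> m = 5
c = 6  # -> c = 6
m = m << 2  # -> m = 20
ans = m & c | m ^ c  # -> ans = 22

Answer: 22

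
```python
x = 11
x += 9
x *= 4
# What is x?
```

Trace (tracking x):
x = 11  # -> x = 11
x += 9  # -> x = 20
x *= 4  # -> x = 80

Answer: 80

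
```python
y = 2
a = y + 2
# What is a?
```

Answer: 4

Derivation:
Trace (tracking a):
y = 2  # -> y = 2
a = y + 2  # -> a = 4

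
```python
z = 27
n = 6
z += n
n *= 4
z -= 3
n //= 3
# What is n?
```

Trace (tracking n):
z = 27  # -> z = 27
n = 6  # -> n = 6
z += n  # -> z = 33
n *= 4  # -> n = 24
z -= 3  # -> z = 30
n //= 3  # -> n = 8

Answer: 8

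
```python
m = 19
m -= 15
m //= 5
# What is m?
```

Answer: 0

Derivation:
Trace (tracking m):
m = 19  # -> m = 19
m -= 15  # -> m = 4
m //= 5  # -> m = 0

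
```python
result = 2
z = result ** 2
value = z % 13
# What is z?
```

Trace (tracking z):
result = 2  # -> result = 2
z = result ** 2  # -> z = 4
value = z % 13  # -> value = 4

Answer: 4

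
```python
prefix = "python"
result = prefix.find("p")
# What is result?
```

Answer: 0

Derivation:
Trace (tracking result):
prefix = 'python'  # -> prefix = 'python'
result = prefix.find('p')  # -> result = 0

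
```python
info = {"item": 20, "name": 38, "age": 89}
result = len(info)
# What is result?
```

Trace (tracking result):
info = {'item': 20, 'name': 38, 'age': 89}  # -> info = {'item': 20, 'name': 38, 'age': 89}
result = len(info)  # -> result = 3

Answer: 3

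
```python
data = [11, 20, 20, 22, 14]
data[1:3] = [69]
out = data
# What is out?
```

Trace (tracking out):
data = [11, 20, 20, 22, 14]  # -> data = [11, 20, 20, 22, 14]
data[1:3] = [69]  # -> data = [11, 69, 22, 14]
out = data  # -> out = [11, 69, 22, 14]

Answer: [11, 69, 22, 14]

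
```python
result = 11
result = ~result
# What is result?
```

Trace (tracking result):
result = 11  # -> result = 11
result = ~result  # -> result = -12

Answer: -12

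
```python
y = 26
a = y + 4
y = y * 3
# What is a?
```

Answer: 30

Derivation:
Trace (tracking a):
y = 26  # -> y = 26
a = y + 4  # -> a = 30
y = y * 3  # -> y = 78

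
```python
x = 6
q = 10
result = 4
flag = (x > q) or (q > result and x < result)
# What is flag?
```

Trace (tracking flag):
x = 6  # -> x = 6
q = 10  # -> q = 10
result = 4  # -> result = 4
flag = x > q or (q > result and x < result)  # -> flag = False

Answer: False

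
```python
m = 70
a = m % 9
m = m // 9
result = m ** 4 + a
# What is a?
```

Answer: 7

Derivation:
Trace (tracking a):
m = 70  # -> m = 70
a = m % 9  # -> a = 7
m = m // 9  # -> m = 7
result = m ** 4 + a  # -> result = 2408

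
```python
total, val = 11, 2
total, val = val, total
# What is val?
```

Answer: 11

Derivation:
Trace (tracking val):
total, val = (11, 2)  # -> total = 11, val = 2
total, val = (val, total)  # -> total = 2, val = 11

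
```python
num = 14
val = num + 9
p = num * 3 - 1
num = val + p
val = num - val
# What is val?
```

Trace (tracking val):
num = 14  # -> num = 14
val = num + 9  # -> val = 23
p = num * 3 - 1  # -> p = 41
num = val + p  # -> num = 64
val = num - val  # -> val = 41

Answer: 41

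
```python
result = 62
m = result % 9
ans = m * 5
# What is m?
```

Answer: 8

Derivation:
Trace (tracking m):
result = 62  # -> result = 62
m = result % 9  # -> m = 8
ans = m * 5  # -> ans = 40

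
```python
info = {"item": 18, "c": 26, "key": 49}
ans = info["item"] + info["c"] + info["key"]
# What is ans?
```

Answer: 93

Derivation:
Trace (tracking ans):
info = {'item': 18, 'c': 26, 'key': 49}  # -> info = {'item': 18, 'c': 26, 'key': 49}
ans = info['item'] + info['c'] + info['key']  # -> ans = 93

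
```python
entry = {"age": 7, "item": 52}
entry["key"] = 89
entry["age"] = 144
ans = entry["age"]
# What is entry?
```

Trace (tracking entry):
entry = {'age': 7, 'item': 52}  # -> entry = {'age': 7, 'item': 52}
entry['key'] = 89  # -> entry = {'age': 7, 'item': 52, 'key': 89}
entry['age'] = 144  # -> entry = {'age': 144, 'item': 52, 'key': 89}
ans = entry['age']  # -> ans = 144

Answer: {'age': 144, 'item': 52, 'key': 89}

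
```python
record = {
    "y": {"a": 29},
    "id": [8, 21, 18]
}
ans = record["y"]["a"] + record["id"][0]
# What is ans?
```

Trace (tracking ans):
record = {'y': {'a': 29}, 'id': [8, 21, 18]}  # -> record = {'y': {'a': 29}, 'id': [8, 21, 18]}
ans = record['y']['a'] + record['id'][0]  # -> ans = 37

Answer: 37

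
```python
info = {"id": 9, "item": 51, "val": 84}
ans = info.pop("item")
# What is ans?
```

Trace (tracking ans):
info = {'id': 9, 'item': 51, 'val': 84}  # -> info = {'id': 9, 'item': 51, 'val': 84}
ans = info.pop('item')  # -> ans = 51

Answer: 51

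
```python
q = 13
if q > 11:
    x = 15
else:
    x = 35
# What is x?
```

Trace (tracking x):
q = 13  # -> q = 13
if q > 11:  # condition is True
    x = 15  # -> x = 15

Answer: 15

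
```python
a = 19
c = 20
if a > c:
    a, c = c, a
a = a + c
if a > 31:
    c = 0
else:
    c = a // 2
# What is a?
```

Trace (tracking a):
a = 19  # -> a = 19
c = 20  # -> c = 20
if a > c:  # condition is False
a = a + c  # -> a = 39
if a > 31:  # condition is True
    c = 0  # -> c = 0

Answer: 39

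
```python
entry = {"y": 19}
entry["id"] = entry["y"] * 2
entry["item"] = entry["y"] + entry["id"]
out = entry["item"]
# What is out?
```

Answer: 57

Derivation:
Trace (tracking out):
entry = {'y': 19}  # -> entry = {'y': 19}
entry['id'] = entry['y'] * 2  # -> entry = {'y': 19, 'id': 38}
entry['item'] = entry['y'] + entry['id']  # -> entry = {'y': 19, 'id': 38, 'item': 57}
out = entry['item']  # -> out = 57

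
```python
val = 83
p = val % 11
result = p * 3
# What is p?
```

Answer: 6

Derivation:
Trace (tracking p):
val = 83  # -> val = 83
p = val % 11  # -> p = 6
result = p * 3  # -> result = 18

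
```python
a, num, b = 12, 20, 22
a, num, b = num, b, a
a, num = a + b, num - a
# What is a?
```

Answer: 32

Derivation:
Trace (tracking a):
a, num, b = (12, 20, 22)  # -> a = 12, num = 20, b = 22
a, num, b = (num, b, a)  # -> a = 20, num = 22, b = 12
a, num = (a + b, num - a)  # -> a = 32, num = 2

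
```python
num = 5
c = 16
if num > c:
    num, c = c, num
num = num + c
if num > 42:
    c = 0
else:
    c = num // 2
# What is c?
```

Trace (tracking c):
num = 5  # -> num = 5
c = 16  # -> c = 16
if num > c:  # condition is False
num = num + c  # -> num = 21
if num > 42:  # condition is False
else:
    c = num // 2  # -> c = 10

Answer: 10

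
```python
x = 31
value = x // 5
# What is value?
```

Trace (tracking value):
x = 31  # -> x = 31
value = x // 5  # -> value = 6

Answer: 6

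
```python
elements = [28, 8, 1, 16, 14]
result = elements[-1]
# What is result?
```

Answer: 14

Derivation:
Trace (tracking result):
elements = [28, 8, 1, 16, 14]  # -> elements = [28, 8, 1, 16, 14]
result = elements[-1]  # -> result = 14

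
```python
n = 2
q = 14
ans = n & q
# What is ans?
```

Trace (tracking ans):
n = 2  # -> n = 2
q = 14  # -> q = 14
ans = n & q  # -> ans = 2

Answer: 2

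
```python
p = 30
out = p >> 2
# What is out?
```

Answer: 7

Derivation:
Trace (tracking out):
p = 30  # -> p = 30
out = p >> 2  # -> out = 7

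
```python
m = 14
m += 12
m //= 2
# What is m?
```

Answer: 13

Derivation:
Trace (tracking m):
m = 14  # -> m = 14
m += 12  # -> m = 26
m //= 2  # -> m = 13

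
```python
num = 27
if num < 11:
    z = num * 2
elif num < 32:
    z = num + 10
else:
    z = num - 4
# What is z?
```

Trace (tracking z):
num = 27  # -> num = 27
if num < 11:  # condition is False
elif num < 32:  # condition is True
    z = num + 10  # -> z = 37

Answer: 37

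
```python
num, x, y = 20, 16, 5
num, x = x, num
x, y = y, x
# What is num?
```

Trace (tracking num):
num, x, y = (20, 16, 5)  # -> num = 20, x = 16, y = 5
num, x = (x, num)  # -> num = 16, x = 20
x, y = (y, x)  # -> x = 5, y = 20

Answer: 16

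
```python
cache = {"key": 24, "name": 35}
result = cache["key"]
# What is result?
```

Trace (tracking result):
cache = {'key': 24, 'name': 35}  # -> cache = {'key': 24, 'name': 35}
result = cache['key']  # -> result = 24

Answer: 24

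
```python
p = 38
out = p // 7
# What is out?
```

Answer: 5

Derivation:
Trace (tracking out):
p = 38  # -> p = 38
out = p // 7  # -> out = 5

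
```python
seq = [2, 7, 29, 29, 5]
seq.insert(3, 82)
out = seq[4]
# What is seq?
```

Answer: [2, 7, 29, 82, 29, 5]

Derivation:
Trace (tracking seq):
seq = [2, 7, 29, 29, 5]  # -> seq = [2, 7, 29, 29, 5]
seq.insert(3, 82)  # -> seq = [2, 7, 29, 82, 29, 5]
out = seq[4]  # -> out = 29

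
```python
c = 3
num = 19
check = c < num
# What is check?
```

Answer: True

Derivation:
Trace (tracking check):
c = 3  # -> c = 3
num = 19  # -> num = 19
check = c < num  # -> check = True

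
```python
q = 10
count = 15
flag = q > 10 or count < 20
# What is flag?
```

Answer: True

Derivation:
Trace (tracking flag):
q = 10  # -> q = 10
count = 15  # -> count = 15
flag = q > 10 or count < 20  # -> flag = True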